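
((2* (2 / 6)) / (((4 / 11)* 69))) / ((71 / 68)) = 374 / 14697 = 0.03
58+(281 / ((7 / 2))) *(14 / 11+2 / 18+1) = 172826 / 693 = 249.39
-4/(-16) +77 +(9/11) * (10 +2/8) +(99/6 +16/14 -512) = -62943/154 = -408.72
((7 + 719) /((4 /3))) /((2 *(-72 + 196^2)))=1089 /153376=0.01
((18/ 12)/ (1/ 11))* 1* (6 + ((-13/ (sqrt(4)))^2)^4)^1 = 26919164481/ 512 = 52576493.13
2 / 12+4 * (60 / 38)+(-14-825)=-94907 / 114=-832.52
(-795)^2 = 632025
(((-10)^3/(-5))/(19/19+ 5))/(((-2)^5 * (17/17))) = -25/24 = -1.04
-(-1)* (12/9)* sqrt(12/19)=8* sqrt(57)/57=1.06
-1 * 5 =-5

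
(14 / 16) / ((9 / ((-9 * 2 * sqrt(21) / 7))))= -1.15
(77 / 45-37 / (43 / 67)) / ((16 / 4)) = -27061 / 1935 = -13.99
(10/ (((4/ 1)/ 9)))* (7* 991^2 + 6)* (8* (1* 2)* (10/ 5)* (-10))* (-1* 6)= 296981553600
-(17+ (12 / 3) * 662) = -2665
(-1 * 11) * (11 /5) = -121 /5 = -24.20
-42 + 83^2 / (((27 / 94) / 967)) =626195188 / 27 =23192414.37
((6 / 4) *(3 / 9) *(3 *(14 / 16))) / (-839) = -21 / 13424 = -0.00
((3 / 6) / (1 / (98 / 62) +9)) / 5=49 / 4720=0.01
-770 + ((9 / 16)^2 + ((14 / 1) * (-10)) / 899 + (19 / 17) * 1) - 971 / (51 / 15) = -4124932701 / 3912448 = -1054.31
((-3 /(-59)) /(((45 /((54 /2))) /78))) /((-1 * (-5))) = 702 /1475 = 0.48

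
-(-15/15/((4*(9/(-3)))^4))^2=-0.00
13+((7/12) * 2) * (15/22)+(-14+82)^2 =204063/44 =4637.80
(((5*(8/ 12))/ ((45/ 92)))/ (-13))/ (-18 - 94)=23/ 4914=0.00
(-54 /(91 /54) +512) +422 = 82078 /91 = 901.96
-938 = -938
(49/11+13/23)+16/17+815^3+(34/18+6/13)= 272413193319796/503217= 541343383.31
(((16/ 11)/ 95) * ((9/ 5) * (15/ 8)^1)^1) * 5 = 54/ 209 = 0.26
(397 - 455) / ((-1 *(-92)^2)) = 29 / 4232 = 0.01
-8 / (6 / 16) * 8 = -512 / 3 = -170.67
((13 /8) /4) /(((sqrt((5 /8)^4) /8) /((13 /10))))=1352 /125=10.82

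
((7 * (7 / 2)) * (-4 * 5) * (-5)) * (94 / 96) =57575 / 24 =2398.96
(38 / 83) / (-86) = -19 / 3569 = -0.01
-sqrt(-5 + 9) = -2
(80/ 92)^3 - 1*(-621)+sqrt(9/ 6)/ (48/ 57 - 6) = 7563707/ 12167 - 19*sqrt(6)/ 196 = 621.42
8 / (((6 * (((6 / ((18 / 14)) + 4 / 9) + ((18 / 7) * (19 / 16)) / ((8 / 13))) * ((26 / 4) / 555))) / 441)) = 526321152 / 105599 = 4984.15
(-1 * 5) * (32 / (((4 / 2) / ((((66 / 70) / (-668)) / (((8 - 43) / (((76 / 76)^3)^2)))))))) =-132 / 40915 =-0.00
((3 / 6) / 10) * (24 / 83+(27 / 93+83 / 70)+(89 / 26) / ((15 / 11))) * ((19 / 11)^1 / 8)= 356630 / 7726719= 0.05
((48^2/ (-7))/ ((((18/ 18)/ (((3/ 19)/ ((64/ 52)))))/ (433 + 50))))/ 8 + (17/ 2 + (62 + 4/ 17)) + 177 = -2301.63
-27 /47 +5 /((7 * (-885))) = -33500 /58233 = -0.58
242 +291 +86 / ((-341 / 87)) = 174271 / 341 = 511.06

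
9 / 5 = 1.80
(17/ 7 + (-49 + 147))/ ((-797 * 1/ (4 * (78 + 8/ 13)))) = -410552/ 10361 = -39.62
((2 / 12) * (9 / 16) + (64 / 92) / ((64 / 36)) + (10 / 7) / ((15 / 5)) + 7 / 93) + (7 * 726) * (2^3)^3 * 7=8726929937399 / 479136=18213889.04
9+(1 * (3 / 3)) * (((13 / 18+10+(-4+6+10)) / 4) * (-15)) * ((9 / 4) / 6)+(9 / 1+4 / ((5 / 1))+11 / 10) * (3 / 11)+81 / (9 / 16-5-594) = -135596249 / 6740800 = -20.12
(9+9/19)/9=20/19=1.05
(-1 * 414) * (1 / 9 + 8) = -3358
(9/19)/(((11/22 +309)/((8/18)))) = 8/11761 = 0.00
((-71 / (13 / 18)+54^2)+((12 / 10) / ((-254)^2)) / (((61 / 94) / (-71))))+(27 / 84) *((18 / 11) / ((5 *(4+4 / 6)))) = 388504556900463 / 137879401660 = 2817.71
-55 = -55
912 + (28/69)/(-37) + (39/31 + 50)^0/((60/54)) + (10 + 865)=45644807/25530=1787.89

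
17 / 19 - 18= -325 / 19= -17.11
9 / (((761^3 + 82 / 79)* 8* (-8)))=-0.00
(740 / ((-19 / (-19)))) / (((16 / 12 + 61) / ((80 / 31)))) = 30.64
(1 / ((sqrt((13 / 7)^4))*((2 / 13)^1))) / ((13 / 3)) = 147 / 338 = 0.43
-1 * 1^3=-1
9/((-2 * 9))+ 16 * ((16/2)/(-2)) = -129/2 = -64.50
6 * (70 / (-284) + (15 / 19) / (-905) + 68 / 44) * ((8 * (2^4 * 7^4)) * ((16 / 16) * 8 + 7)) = 96435538819200 / 2685859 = 35904914.90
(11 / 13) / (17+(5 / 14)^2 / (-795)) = 342804 / 6887179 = 0.05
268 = 268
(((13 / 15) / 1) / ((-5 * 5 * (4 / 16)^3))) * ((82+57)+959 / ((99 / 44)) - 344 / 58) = -1240.88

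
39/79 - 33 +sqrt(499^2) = 36853/79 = 466.49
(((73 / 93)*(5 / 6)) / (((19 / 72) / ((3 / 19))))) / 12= 365 / 11191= 0.03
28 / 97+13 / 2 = 1317 / 194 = 6.79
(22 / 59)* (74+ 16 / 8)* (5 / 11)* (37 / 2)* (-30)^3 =-379620000 / 59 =-6434237.29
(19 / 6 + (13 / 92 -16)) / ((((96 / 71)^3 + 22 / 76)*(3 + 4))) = -23821482427 / 36280051374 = -0.66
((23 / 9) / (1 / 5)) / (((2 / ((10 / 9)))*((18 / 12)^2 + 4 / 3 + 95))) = 2300 / 31941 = 0.07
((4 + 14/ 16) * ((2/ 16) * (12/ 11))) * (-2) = -1.33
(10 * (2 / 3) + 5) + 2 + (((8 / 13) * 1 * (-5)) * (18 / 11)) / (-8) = 6133 / 429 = 14.30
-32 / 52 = -8 / 13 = -0.62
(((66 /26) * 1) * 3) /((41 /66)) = 6534 /533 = 12.26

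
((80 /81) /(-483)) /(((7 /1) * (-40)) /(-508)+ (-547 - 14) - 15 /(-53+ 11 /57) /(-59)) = 0.00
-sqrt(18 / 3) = -sqrt(6) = -2.45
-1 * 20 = -20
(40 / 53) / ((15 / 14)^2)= 1568 / 2385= 0.66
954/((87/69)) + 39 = 23073/29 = 795.62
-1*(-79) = 79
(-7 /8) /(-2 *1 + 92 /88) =11 /12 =0.92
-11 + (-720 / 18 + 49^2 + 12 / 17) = 39962 / 17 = 2350.71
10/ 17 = 0.59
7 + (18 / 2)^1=16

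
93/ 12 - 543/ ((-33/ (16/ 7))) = 13971/ 308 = 45.36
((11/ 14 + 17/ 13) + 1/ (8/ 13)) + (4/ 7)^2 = 20613/ 5096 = 4.04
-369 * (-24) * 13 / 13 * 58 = 513648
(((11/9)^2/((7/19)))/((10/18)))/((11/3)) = 1.99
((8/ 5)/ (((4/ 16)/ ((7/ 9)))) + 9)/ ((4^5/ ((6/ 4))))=629/ 30720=0.02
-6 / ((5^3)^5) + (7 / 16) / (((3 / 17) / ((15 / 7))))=2593994140529 / 488281250000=5.31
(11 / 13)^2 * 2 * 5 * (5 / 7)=6050 / 1183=5.11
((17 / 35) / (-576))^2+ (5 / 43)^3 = 50826177523 / 32313680179200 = 0.00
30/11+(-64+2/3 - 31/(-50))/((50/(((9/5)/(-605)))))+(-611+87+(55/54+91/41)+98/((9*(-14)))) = -4343304665603/8371687500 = -518.81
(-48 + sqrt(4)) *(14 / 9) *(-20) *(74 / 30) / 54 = 47656 / 729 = 65.37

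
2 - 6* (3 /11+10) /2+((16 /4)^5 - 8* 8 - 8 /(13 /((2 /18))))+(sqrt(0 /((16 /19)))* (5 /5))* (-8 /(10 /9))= 1198343 /1287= 931.11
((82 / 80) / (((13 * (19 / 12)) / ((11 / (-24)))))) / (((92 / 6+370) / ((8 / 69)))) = -451 / 65672360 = -0.00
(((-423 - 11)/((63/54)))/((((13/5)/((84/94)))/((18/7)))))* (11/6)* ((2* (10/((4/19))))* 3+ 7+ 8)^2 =-33145200000/611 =-54247463.18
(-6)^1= -6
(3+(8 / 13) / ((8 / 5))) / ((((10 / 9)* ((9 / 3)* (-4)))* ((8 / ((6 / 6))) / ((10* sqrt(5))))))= -33* sqrt(5) / 104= -0.71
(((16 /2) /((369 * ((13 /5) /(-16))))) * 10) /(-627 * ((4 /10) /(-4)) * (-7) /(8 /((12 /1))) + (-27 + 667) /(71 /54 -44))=59008000 /29780864919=0.00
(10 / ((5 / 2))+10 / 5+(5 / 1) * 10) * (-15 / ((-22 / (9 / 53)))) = 3780 / 583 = 6.48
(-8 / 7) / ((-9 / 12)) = 32 / 21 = 1.52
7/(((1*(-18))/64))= -224/9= -24.89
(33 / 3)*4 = 44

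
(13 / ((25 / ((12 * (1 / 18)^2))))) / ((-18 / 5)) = -13 / 2430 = -0.01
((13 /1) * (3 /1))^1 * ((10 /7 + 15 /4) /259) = 5655 /7252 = 0.78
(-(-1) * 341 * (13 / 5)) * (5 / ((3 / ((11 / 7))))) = 48763 / 21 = 2322.05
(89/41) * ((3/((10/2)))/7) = 267/1435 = 0.19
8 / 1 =8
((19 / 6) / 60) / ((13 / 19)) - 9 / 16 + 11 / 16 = 473 / 2340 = 0.20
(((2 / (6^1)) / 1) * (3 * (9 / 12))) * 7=21 / 4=5.25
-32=-32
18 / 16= 9 / 8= 1.12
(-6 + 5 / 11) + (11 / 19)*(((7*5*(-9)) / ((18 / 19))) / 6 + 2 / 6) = -93889 / 2508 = -37.44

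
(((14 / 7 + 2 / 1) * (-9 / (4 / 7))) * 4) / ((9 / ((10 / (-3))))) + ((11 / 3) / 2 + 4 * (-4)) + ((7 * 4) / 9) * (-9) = 307 / 6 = 51.17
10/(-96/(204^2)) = -4335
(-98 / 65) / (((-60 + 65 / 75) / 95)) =2.42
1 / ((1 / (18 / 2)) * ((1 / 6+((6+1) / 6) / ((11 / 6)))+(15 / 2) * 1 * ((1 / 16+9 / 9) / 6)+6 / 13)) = 247104 / 71185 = 3.47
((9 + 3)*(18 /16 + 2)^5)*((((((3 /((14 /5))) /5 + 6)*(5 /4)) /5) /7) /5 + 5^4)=2235332.92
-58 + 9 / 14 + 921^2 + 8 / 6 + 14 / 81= 961841959 / 1134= 848185.15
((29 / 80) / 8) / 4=29 / 2560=0.01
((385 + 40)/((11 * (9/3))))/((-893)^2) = 425/26315817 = 0.00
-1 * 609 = -609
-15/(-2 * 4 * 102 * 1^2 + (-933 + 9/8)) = 40/4661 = 0.01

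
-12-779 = -791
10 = 10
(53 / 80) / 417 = 0.00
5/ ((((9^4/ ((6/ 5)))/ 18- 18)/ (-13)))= -260/ 1143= -0.23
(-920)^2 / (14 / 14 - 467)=-423200 / 233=-1816.31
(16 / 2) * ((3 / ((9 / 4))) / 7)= 32 / 21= 1.52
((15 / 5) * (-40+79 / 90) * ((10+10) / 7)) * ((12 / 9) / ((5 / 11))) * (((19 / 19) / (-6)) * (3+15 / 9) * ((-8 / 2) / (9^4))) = -1239392 / 2657205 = -0.47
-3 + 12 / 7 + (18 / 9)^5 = 215 / 7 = 30.71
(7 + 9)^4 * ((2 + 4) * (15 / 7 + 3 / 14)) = 6488064 / 7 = 926866.29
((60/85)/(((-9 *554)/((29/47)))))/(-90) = 29/29878605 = 0.00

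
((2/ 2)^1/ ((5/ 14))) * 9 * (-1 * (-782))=98532/ 5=19706.40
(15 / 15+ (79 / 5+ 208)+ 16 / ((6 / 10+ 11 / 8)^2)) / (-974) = -3571442 / 15196835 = -0.24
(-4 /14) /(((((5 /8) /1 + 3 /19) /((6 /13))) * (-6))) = 304 /10829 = 0.03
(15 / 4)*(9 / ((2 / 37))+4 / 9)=15025 / 24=626.04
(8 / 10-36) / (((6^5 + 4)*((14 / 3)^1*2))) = -33 / 68075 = -0.00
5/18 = 0.28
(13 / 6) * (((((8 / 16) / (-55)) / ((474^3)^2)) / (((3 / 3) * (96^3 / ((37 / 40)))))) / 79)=-481 / 20927375519081739448850841600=-0.00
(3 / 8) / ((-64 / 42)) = -63 / 256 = -0.25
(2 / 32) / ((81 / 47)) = 47 / 1296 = 0.04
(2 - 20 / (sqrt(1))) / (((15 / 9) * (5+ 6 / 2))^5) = -2187 / 51200000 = -0.00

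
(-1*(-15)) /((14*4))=15 /56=0.27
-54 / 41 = -1.32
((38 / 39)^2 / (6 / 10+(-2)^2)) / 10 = 722 / 34983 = 0.02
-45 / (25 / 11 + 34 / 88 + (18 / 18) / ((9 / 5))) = -14.00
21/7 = 3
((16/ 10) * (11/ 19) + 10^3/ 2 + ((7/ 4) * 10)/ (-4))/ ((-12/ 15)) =-377379/ 608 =-620.69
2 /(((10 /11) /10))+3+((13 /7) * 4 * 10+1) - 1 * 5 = 667 /7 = 95.29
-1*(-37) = 37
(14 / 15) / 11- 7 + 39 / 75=-5276 / 825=-6.40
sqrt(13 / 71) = sqrt(923) / 71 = 0.43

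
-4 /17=-0.24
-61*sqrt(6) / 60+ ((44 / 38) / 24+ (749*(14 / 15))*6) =4781671 / 1140 - 61*sqrt(6) / 60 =4191.96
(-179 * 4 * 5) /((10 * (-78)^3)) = 179 /237276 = 0.00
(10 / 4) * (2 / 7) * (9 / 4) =45 / 28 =1.61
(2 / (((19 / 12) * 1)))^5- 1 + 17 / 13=3.52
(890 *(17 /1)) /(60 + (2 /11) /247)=20554105 /81511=252.16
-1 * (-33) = 33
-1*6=-6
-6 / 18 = -1 / 3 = -0.33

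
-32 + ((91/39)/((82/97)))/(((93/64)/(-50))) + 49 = -891937/11439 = -77.97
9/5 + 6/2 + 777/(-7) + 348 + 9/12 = 4851/20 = 242.55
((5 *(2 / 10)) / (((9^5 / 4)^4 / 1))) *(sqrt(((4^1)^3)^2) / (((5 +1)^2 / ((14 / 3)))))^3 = 2877292544 / 239299329230617529590083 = 0.00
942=942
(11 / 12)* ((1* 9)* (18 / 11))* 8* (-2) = -216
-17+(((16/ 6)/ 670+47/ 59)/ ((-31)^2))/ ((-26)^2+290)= -935766485419/ 55045090170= -17.00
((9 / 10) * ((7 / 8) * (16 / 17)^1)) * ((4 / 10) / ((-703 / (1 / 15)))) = -42 / 1493875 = -0.00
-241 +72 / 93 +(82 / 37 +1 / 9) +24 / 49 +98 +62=-39155402 / 505827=-77.41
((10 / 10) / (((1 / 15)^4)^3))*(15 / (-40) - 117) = -121831811279296875 / 8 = -15228976409912109.38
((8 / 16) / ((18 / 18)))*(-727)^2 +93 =528715 / 2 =264357.50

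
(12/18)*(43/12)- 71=-1235/18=-68.61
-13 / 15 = -0.87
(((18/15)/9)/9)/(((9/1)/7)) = 14/1215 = 0.01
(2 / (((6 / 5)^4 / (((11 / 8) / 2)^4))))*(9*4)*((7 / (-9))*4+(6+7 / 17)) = 4621065625 / 180486144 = 25.60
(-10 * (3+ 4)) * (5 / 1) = -350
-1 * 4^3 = -64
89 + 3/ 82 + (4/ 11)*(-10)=77031/ 902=85.40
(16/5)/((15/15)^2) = 16/5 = 3.20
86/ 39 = 2.21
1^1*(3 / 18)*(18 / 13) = 3 / 13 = 0.23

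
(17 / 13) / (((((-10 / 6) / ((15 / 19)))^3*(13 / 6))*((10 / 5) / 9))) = -334611 / 1159171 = -0.29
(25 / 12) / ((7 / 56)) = 50 / 3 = 16.67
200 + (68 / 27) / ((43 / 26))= 233968 / 1161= 201.52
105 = 105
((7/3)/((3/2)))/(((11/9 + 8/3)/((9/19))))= 18/95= 0.19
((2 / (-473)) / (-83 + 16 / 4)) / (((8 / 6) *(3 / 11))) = 1 / 6794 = 0.00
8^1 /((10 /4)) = 16 /5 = 3.20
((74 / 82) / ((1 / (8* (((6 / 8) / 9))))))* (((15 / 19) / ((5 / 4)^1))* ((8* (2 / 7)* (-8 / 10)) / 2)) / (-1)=9472 / 27265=0.35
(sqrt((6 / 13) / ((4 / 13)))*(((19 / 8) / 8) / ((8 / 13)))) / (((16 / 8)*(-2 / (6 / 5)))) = -741*sqrt(6) / 10240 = -0.18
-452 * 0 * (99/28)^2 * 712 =0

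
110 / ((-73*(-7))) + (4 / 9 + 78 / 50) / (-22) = 28549 / 229950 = 0.12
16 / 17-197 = -3333 / 17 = -196.06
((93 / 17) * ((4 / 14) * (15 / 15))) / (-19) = -186 / 2261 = -0.08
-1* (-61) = 61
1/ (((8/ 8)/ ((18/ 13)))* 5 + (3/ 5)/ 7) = 630/ 2329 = 0.27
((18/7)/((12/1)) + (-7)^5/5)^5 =-721029021134071827289336643/1680700000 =-429005188989154416.19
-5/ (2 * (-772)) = 5/ 1544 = 0.00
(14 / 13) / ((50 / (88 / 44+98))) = 2.15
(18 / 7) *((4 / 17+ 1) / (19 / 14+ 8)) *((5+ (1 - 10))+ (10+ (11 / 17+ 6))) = 162540 / 37859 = 4.29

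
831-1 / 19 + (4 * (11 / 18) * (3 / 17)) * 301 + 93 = 1021123 / 969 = 1053.79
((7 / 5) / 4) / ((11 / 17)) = 119 / 220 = 0.54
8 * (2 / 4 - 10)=-76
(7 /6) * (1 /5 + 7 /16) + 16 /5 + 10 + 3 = 16.94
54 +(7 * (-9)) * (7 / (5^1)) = -34.20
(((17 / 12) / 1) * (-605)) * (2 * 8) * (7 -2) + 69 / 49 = -10079093 / 147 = -68565.26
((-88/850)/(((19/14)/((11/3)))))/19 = -0.01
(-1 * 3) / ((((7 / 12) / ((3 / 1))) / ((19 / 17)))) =-2052 / 119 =-17.24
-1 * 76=-76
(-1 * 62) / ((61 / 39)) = -2418 / 61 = -39.64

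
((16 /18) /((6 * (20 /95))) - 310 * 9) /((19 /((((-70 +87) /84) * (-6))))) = 1280287 /7182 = 178.26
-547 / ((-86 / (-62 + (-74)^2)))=1480729 / 43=34435.56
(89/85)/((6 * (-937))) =-89/477870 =-0.00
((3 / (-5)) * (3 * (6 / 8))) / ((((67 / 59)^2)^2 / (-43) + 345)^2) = -7330215936520517283 / 646135817724109713411920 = -0.00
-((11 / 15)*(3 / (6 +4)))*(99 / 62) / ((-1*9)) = 121 / 3100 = 0.04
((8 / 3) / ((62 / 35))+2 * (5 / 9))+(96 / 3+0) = 9658 / 279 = 34.62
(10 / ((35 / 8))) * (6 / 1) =96 / 7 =13.71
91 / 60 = 1.52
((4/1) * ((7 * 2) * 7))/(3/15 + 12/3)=93.33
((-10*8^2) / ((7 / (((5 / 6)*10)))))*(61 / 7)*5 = -4880000 / 147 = -33197.28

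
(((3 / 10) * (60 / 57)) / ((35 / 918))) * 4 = 22032 / 665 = 33.13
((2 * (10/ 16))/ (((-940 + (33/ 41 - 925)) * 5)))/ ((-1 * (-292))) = -0.00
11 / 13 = 0.85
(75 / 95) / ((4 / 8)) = 30 / 19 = 1.58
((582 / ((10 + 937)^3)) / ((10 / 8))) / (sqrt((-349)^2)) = 2328 / 1481990324635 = 0.00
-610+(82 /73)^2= -608.74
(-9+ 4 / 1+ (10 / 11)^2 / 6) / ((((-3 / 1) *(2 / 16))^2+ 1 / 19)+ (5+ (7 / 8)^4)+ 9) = -27471872 / 83504157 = -0.33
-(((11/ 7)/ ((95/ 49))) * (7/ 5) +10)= -5289/ 475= -11.13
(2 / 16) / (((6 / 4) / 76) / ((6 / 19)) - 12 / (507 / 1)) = 338 / 105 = 3.22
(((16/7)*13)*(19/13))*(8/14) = 1216/49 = 24.82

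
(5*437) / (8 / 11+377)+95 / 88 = 501961 / 73128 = 6.86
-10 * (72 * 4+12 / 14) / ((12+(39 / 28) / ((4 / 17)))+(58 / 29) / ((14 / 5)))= -323520 / 2087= -155.02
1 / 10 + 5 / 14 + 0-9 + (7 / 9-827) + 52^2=588809 / 315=1869.23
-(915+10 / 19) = -17395 / 19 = -915.53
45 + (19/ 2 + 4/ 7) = 771/ 14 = 55.07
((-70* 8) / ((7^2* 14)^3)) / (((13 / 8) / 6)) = -480 / 74942413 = -0.00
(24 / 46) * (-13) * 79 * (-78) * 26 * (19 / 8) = 59358546 / 23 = 2580806.35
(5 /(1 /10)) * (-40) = -2000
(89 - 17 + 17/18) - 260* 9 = -40807/18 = -2267.06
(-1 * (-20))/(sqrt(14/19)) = 10 * sqrt(266)/7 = 23.30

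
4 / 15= 0.27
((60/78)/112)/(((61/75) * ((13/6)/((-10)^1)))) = -5625/144326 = -0.04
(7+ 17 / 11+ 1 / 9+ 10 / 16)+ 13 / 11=10.46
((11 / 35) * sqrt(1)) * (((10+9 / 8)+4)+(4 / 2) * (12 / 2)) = 341 / 40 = 8.52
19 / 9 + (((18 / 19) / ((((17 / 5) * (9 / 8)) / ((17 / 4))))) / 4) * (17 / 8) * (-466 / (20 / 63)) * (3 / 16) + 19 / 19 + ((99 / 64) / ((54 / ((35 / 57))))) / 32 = -150.80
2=2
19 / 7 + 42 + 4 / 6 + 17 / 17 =974 / 21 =46.38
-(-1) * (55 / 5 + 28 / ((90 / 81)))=36.20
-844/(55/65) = -10972/11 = -997.45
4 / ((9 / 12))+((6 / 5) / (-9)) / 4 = 53 / 10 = 5.30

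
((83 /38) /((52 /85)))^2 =49773025 /3904576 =12.75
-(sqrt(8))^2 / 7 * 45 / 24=-15 / 7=-2.14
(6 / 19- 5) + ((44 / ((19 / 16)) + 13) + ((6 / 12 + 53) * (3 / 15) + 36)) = 92.07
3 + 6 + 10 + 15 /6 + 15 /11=503 /22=22.86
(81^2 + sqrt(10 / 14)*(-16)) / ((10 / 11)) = 72171 / 10- 88*sqrt(35) / 35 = 7202.23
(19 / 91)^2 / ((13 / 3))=1083 / 107653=0.01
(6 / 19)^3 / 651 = 72 / 1488403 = 0.00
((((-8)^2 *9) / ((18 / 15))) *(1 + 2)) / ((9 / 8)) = 1280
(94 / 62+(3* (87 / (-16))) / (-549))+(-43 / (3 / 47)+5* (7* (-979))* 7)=-21832165703 / 90768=-240527.12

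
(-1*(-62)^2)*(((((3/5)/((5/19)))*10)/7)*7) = -438216/5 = -87643.20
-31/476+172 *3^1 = 245585/476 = 515.93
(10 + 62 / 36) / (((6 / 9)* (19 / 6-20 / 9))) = 633 / 34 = 18.62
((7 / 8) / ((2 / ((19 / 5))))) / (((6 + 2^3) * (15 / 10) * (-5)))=-19 / 1200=-0.02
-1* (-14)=14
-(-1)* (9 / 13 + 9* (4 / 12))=48 / 13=3.69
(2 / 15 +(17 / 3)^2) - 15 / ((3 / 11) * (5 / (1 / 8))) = 11113 / 360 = 30.87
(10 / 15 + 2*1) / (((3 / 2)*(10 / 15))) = 8 / 3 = 2.67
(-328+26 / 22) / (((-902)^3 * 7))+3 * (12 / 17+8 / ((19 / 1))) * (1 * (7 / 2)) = 215973776730737 / 18252100865768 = 11.83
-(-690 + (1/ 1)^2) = 689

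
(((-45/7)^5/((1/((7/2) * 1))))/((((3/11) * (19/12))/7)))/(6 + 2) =-2029809375/26068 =-77865.94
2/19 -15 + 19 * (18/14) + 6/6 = 1401/133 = 10.53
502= 502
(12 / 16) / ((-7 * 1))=-3 / 28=-0.11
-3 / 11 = -0.27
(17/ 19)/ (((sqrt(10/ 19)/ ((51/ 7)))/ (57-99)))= -2601 * sqrt(190)/ 95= -377.39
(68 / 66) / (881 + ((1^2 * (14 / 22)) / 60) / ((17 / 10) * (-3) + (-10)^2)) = 64532 / 55180561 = 0.00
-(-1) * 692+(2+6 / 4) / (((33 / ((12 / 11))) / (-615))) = 75122 / 121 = 620.84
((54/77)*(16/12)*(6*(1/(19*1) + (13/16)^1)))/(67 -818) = -7101/1098713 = -0.01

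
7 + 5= 12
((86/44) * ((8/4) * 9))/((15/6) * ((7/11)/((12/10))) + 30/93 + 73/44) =71982/6767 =10.64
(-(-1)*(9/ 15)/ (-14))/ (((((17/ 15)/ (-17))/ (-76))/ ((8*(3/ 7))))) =-8208/ 49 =-167.51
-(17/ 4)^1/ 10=-17/ 40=-0.42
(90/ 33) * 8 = 240/ 11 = 21.82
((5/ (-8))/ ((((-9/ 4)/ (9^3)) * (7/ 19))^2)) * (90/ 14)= -1065834450/ 343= -3107389.07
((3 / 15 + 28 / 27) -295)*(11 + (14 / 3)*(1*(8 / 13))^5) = -504109534018 / 150373665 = -3352.38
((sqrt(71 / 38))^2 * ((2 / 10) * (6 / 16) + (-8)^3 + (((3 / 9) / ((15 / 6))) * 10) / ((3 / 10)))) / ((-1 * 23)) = 12971203 / 314640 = 41.23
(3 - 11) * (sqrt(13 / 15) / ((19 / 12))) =-32 * sqrt(195) / 95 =-4.70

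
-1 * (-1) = 1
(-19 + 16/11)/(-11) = 193/121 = 1.60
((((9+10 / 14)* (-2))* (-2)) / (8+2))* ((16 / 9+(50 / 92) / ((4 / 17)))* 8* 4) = 526048 / 1035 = 508.26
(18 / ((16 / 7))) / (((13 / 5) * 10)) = 0.30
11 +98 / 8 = 93 / 4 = 23.25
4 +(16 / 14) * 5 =68 / 7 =9.71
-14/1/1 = -14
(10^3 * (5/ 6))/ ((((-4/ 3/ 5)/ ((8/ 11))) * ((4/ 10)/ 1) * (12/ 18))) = -93750/ 11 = -8522.73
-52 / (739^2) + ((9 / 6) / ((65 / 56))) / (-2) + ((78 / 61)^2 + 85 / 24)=14362023468917 / 3170101335960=4.53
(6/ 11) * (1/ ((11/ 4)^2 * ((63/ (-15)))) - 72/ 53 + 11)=2588422/ 493801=5.24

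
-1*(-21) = 21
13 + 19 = 32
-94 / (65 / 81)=-117.14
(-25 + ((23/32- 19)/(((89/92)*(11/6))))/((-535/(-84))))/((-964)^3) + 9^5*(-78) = -216109931369316886973/46921034154016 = -4605822.00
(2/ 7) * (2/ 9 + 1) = 22/ 63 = 0.35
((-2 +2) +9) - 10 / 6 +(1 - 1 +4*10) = 142 / 3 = 47.33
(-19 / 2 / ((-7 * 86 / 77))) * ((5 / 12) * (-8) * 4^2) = -8360 / 129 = -64.81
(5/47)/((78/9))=15/1222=0.01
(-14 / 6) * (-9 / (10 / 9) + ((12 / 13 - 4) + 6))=4711 / 390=12.08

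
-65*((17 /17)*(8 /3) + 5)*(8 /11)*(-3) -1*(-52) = 12532 /11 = 1139.27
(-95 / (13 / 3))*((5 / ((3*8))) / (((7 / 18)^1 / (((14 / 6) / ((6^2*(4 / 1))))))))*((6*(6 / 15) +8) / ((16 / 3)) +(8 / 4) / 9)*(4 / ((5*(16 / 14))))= -52003 / 179712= -0.29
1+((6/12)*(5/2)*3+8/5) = 127/20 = 6.35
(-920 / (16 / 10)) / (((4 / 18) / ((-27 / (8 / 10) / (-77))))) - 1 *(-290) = -519985 / 616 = -844.13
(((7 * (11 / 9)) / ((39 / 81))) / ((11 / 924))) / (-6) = -3234 / 13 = -248.77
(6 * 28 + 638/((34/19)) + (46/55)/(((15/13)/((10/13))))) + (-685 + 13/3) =-145467/935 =-155.58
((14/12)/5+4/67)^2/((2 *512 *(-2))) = -0.00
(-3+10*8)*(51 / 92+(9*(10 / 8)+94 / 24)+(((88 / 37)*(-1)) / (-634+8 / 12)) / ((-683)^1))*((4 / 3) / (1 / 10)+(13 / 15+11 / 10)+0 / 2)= 204534435683193 / 11043427000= 18520.92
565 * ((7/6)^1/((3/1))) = 3955/18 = 219.72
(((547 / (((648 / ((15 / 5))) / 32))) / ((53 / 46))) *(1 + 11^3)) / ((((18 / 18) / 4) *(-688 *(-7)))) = 3723976 / 47859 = 77.81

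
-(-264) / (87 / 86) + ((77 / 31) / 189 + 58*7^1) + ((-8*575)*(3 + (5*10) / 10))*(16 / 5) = -2842198907 / 24273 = -117093.02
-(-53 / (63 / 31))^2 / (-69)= 2699449 / 273861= 9.86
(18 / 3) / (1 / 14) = 84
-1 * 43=-43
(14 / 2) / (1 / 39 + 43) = 273 / 1678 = 0.16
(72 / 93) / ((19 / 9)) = 216 / 589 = 0.37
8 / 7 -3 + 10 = 57 / 7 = 8.14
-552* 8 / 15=-1472 / 5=-294.40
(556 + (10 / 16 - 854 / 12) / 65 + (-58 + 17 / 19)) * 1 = 14755073 / 29640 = 497.81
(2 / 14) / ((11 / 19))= 19 / 77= 0.25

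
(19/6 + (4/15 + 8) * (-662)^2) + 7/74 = 2010665282/555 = 3622820.33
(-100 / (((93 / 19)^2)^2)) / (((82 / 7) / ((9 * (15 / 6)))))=-114030875 / 340779249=-0.33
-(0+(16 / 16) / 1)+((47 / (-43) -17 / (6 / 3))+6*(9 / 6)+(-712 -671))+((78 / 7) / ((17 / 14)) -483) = -2717005 / 1462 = -1858.42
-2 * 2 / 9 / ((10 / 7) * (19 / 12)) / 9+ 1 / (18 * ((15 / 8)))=4 / 513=0.01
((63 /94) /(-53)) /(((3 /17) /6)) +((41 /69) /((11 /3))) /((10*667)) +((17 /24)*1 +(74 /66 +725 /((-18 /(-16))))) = 97735031505751 /151329146760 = 645.84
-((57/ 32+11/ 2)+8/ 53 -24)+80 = 163779/ 1696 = 96.57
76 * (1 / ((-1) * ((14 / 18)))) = -684 / 7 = -97.71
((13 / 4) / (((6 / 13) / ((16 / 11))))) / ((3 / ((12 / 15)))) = 1352 / 495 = 2.73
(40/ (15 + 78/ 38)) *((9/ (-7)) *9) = -190/ 7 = -27.14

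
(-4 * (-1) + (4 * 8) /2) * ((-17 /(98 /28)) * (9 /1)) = -874.29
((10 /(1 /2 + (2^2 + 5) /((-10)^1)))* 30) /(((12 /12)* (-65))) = 11.54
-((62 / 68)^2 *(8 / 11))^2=-3694084 / 10106041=-0.37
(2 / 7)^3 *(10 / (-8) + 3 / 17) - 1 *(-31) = 180615 / 5831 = 30.97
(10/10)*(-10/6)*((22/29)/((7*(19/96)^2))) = -337920/73283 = -4.61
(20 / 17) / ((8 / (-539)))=-2695 / 34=-79.26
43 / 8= 5.38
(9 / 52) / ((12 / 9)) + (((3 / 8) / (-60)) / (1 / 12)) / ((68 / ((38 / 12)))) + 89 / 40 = 33257 / 14144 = 2.35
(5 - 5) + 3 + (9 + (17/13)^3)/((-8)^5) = 107974601/35995648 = 3.00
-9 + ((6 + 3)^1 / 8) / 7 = -495 / 56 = -8.84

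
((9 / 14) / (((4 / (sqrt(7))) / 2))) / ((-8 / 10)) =-45 * sqrt(7) / 112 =-1.06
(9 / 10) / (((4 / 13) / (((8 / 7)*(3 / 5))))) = 351 / 175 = 2.01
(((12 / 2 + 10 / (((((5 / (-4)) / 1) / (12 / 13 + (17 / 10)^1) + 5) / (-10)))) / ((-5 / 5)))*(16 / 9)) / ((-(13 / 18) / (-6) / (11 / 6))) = 3498176 / 8021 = 436.13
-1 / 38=-0.03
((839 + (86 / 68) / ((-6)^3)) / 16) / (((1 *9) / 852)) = 437471683 / 88128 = 4964.05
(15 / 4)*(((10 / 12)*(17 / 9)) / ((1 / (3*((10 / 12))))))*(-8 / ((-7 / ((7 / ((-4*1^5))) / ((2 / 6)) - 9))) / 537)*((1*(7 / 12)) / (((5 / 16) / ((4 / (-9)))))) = 16150 / 43497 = 0.37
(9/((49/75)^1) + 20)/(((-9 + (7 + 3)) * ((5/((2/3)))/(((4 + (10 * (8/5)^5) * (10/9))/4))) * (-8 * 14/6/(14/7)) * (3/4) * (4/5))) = -11218583/463050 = -24.23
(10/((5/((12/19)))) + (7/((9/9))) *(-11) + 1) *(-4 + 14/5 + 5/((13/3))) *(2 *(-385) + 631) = -118428/247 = -479.47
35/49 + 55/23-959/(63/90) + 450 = -916.89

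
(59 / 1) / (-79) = -59 / 79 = -0.75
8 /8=1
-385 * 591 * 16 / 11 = -330960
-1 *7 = -7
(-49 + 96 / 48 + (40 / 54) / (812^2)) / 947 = -209176879 / 4214691684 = -0.05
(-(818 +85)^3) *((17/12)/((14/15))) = -8940959685/8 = -1117619960.62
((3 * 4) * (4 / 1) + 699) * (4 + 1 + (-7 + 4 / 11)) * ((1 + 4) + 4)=-121014 / 11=-11001.27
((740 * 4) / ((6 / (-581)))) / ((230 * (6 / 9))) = -42994 / 23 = -1869.30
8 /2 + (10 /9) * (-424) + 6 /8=-16789 /36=-466.36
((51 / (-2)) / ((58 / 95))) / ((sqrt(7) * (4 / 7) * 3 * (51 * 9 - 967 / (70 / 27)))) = -0.11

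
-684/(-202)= 342/101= 3.39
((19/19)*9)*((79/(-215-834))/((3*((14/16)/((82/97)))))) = -155472/712271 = -0.22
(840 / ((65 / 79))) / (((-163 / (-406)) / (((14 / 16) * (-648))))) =-3055240944 / 2119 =-1441831.50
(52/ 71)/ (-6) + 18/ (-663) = -7024/ 47073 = -0.15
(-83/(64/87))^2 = 52142841/4096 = 12730.19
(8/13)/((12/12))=8/13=0.62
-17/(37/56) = -952/37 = -25.73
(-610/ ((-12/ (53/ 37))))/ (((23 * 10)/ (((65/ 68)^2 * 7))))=95615975/ 47220288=2.02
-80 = -80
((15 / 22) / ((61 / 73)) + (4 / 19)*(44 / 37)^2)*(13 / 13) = 38874493 / 34906762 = 1.11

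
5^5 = 3125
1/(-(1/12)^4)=-20736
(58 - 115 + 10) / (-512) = 47 / 512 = 0.09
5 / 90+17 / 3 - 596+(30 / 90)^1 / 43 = -456869 / 774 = -590.27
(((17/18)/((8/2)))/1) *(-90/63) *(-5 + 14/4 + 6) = -85/56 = -1.52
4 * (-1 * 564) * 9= -20304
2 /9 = 0.22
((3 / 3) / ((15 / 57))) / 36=19 / 180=0.11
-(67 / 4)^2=-4489 / 16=-280.56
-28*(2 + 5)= -196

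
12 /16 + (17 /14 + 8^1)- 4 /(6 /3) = 223 /28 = 7.96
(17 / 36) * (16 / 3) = 68 / 27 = 2.52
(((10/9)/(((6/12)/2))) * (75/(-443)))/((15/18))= -400/443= -0.90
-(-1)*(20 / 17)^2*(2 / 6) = 400 / 867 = 0.46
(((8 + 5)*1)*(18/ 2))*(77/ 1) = 9009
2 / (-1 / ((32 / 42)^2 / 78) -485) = -256 / 79279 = -0.00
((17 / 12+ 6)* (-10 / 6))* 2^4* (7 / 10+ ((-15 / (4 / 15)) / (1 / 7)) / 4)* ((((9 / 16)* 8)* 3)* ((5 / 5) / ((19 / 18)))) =18789057 / 76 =247224.43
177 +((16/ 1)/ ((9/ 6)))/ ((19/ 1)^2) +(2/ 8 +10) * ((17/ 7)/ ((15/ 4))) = 6961922/ 37905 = 183.67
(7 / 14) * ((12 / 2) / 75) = 0.04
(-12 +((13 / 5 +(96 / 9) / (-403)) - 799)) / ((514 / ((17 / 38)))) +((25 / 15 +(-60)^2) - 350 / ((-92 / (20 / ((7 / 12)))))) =1688850318657 / 452605270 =3731.40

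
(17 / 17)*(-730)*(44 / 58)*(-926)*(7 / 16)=13012615 / 58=224355.43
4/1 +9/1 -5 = 8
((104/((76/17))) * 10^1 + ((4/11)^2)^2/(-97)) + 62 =7950145982/26983363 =294.63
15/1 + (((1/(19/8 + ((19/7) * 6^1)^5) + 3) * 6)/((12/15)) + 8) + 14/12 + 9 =5144719034947/92420091555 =55.67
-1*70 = -70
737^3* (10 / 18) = 2001577765 / 9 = 222397529.44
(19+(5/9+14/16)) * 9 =1471/8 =183.88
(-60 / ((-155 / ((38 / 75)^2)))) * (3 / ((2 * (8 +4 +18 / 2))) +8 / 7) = 49096 / 406875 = 0.12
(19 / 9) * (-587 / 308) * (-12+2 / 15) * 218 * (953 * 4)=39676796.96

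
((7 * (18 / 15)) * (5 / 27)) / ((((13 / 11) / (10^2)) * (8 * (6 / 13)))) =1925 / 54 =35.65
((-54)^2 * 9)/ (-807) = -8748/ 269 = -32.52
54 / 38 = 27 / 19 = 1.42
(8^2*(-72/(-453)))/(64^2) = 3/1208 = 0.00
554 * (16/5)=8864/5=1772.80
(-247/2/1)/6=-247/12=-20.58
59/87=0.68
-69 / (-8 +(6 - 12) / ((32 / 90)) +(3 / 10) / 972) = 2.77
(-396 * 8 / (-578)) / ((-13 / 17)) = -1584 / 221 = -7.17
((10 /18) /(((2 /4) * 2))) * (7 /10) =7 /18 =0.39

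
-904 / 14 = -452 / 7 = -64.57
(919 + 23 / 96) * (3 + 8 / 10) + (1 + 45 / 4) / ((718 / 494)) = 603385147 / 172320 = 3501.54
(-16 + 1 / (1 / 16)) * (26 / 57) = 0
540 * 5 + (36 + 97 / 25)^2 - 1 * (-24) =2696509 / 625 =4314.41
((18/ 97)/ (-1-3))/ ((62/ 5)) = -45/ 12028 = -0.00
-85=-85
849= 849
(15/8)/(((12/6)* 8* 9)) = 5/384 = 0.01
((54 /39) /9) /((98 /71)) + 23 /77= 2874 /7007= 0.41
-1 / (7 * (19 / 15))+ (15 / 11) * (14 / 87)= 4525 / 42427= 0.11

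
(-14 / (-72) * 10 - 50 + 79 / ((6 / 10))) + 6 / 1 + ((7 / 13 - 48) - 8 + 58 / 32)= 67321 / 1872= 35.96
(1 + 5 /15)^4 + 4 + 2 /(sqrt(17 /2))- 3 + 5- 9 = 13 /81 + 2 *sqrt(34) /17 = 0.85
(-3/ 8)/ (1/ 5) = -1.88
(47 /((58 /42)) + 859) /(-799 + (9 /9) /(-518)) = -13415164 /12002607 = -1.12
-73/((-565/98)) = 7154/565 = 12.66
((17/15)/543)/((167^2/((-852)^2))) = 0.05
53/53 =1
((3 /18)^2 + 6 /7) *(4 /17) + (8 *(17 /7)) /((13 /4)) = 86131 /13923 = 6.19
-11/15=-0.73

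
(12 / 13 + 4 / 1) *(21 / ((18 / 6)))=448 / 13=34.46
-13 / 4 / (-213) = 13 / 852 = 0.02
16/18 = 8/9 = 0.89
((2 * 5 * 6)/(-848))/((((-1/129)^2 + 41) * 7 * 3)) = -83205/1012506488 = -0.00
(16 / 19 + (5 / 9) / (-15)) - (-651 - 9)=338993 / 513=660.81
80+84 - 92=72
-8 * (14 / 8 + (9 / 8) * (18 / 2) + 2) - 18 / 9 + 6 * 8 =-65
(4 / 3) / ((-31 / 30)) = -40 / 31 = -1.29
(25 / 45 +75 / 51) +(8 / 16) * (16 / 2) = 922 / 153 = 6.03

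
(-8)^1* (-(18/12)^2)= 18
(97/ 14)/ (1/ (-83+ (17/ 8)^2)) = -487231/ 896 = -543.78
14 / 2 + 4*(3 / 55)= 397 / 55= 7.22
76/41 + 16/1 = 732/41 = 17.85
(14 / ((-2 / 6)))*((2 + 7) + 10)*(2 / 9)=-532 / 3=-177.33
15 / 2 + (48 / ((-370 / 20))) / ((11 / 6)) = 6.08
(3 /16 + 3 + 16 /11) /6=817 /1056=0.77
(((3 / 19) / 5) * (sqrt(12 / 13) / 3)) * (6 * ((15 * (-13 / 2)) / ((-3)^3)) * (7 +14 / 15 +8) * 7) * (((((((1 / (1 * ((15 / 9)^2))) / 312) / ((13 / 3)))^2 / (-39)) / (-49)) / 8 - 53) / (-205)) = 6.32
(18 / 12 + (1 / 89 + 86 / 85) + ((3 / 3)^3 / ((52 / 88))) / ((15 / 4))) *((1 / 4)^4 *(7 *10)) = 0.81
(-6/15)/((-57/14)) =28/285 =0.10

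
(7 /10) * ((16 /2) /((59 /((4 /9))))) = 112 /2655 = 0.04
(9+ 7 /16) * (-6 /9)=-151 /24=-6.29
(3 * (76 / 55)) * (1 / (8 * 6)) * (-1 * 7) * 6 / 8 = -399 / 880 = -0.45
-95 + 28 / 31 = -2917 / 31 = -94.10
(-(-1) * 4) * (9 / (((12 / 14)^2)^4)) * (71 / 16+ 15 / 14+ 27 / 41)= 23323561303 / 30606336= 762.05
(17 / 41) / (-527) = -1 / 1271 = -0.00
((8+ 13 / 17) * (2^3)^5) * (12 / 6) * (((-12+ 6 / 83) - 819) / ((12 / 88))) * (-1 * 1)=4938658086912 / 1411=3500112038.92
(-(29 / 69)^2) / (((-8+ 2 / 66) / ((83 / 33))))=69803 / 1252143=0.06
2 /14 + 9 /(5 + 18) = 86 /161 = 0.53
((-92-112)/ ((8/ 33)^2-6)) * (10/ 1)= 222156/ 647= 343.36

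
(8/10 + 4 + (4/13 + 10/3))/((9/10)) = 3292/351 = 9.38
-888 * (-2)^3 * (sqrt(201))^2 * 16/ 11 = 22846464/ 11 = 2076951.27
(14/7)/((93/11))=22/93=0.24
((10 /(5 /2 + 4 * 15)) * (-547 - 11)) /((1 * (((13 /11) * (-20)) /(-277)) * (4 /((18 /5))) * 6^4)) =-0.73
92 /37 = 2.49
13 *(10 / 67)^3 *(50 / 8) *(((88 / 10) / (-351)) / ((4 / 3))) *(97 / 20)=-133375 / 5413734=-0.02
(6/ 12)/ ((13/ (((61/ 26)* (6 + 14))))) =305/ 169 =1.80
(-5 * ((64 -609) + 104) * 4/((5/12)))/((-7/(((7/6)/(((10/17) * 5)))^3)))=-11796113/62500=-188.74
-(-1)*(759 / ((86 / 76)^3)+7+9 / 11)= 531.64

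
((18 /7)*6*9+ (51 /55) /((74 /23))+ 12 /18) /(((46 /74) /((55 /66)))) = 187.43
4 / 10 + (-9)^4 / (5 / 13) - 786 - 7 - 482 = 15784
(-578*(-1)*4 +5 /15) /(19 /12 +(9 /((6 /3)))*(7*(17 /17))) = 27748 /397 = 69.89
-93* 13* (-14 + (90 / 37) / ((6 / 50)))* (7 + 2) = -2524392 / 37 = -68226.81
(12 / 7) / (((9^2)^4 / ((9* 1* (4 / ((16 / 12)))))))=4 / 3720087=0.00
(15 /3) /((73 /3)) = 15 /73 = 0.21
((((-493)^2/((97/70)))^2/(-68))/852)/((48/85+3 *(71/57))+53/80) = -27498396034665500/257070091707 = -106968.48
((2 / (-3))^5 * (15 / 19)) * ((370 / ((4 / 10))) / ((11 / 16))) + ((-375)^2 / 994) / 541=-1271020831375 / 9103637466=-139.62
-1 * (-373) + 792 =1165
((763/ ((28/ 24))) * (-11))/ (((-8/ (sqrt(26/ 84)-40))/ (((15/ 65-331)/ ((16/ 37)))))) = 715353375/ 26-47690225 * sqrt(546)/ 2912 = 27130912.62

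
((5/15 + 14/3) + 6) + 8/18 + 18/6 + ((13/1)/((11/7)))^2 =82.88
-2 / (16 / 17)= -17 / 8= -2.12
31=31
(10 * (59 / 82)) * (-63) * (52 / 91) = -10620 / 41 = -259.02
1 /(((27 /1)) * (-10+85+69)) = 1 /3888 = 0.00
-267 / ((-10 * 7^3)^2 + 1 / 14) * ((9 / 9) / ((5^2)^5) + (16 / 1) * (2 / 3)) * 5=-389375003738 / 321696486328125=-0.00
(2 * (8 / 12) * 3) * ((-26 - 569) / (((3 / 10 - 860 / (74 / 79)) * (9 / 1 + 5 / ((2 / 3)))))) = 1761200 / 11206437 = 0.16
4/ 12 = 1/ 3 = 0.33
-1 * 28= -28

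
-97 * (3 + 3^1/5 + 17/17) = -2231/5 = -446.20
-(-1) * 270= 270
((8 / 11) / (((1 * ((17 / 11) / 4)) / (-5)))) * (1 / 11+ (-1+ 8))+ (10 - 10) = -12480 / 187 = -66.74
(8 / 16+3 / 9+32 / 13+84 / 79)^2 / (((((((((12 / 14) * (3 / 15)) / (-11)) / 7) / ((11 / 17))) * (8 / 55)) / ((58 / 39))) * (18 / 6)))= -18813.65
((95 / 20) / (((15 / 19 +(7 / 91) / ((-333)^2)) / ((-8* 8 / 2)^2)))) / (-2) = -33305732928 / 10811687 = -3080.53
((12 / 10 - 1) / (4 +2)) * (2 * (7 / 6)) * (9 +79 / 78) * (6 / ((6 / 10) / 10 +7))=27335 / 41301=0.66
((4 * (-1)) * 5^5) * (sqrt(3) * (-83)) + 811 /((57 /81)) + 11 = 22106 /19 + 1037500 * sqrt(3) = 1798166.19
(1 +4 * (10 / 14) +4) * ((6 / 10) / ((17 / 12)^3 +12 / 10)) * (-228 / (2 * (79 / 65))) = -2112739200 / 19317949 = -109.37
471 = 471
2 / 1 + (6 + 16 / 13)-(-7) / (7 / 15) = 315 / 13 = 24.23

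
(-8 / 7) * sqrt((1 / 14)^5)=-sqrt(14) / 2401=-0.00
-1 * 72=-72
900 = 900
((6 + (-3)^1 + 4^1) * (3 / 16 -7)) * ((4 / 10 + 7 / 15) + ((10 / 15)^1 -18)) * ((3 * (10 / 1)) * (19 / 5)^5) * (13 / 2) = 6066425217307 / 50000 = 121328504.35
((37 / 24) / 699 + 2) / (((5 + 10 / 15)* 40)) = 33589 / 3802560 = 0.01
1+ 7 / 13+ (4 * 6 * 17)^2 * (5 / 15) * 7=5049428 / 13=388417.54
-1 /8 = -0.12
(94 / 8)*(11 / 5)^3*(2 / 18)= 62557 / 4500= 13.90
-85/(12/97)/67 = -8245/804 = -10.25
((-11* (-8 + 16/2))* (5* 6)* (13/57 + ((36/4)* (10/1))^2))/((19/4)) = 0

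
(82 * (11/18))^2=2511.12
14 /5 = 2.80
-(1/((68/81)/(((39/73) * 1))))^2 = -9979281/24641296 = -0.40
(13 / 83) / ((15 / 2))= 26 / 1245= 0.02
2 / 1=2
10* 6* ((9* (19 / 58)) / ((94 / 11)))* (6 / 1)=124.20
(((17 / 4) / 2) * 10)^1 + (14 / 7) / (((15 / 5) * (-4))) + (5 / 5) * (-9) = 145 / 12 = 12.08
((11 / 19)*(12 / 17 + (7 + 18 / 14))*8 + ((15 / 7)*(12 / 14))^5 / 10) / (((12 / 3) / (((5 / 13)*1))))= 4988029881400 / 1186113570551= 4.21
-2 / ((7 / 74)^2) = -10952 / 49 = -223.51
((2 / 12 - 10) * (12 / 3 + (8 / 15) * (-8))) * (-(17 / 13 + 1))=-236 / 39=-6.05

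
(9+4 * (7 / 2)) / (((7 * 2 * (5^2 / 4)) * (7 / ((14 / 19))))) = 92 / 3325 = 0.03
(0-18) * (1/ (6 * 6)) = -1/ 2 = -0.50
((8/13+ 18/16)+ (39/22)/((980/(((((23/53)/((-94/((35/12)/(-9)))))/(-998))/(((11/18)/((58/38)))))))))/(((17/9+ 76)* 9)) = 28965420963253/11666823525541184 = 0.00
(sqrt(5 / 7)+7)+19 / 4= sqrt(35) / 7+47 / 4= 12.60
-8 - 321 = -329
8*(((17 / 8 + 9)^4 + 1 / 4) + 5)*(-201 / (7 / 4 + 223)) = -12615512745 / 115072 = -109631.47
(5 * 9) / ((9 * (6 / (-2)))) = -5 / 3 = -1.67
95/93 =1.02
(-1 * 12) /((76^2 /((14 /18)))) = -7 /4332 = -0.00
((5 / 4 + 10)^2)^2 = 4100625 / 256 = 16018.07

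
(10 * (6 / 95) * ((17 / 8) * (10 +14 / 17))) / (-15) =-92 / 95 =-0.97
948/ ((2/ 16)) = 7584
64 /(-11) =-64 /11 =-5.82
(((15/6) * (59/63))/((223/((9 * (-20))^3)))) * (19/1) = -1816020000/1561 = -1163369.63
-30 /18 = -5 /3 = -1.67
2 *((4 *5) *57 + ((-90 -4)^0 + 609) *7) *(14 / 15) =30296 / 3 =10098.67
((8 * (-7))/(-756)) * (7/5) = 14/135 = 0.10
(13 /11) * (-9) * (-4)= 468 /11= 42.55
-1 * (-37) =37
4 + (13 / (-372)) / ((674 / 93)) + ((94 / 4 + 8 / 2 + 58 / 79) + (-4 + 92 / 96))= 4662383 / 159738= 29.19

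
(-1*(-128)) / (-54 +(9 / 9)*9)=-128 / 45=-2.84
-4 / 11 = -0.36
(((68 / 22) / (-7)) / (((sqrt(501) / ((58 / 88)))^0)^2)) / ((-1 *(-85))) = -2 / 385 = -0.01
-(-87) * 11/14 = 957/14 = 68.36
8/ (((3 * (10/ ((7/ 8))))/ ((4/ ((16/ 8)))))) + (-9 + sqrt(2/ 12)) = -8.13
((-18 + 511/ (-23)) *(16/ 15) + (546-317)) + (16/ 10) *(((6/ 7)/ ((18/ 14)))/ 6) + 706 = 923509/ 1035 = 892.28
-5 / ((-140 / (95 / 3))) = 95 / 84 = 1.13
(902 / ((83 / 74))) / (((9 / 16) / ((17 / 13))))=18155456 / 9711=1869.58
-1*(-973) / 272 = 973 / 272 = 3.58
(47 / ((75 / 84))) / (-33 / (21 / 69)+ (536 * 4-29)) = 4606 / 175575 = 0.03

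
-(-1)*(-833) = -833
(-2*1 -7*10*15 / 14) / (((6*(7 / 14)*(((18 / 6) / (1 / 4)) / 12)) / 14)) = -1078 / 3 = -359.33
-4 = -4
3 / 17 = 0.18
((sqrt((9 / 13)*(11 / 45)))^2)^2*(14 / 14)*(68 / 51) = 484 / 12675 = 0.04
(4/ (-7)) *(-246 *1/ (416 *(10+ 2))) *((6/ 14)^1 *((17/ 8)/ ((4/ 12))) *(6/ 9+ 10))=2091/ 2548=0.82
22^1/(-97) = -22/97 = -0.23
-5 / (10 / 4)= -2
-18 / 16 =-9 / 8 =-1.12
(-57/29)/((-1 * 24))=19/232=0.08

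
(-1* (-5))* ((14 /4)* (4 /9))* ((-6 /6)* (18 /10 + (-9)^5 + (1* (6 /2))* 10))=1377068 /3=459022.67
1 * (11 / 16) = 11 / 16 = 0.69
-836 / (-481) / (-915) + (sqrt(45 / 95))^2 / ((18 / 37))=16252487 / 16724370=0.97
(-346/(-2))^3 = 5177717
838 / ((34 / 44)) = 18436 / 17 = 1084.47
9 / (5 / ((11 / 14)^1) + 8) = 99 / 158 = 0.63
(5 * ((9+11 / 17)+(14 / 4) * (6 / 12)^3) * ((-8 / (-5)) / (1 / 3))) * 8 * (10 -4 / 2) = 263328 / 17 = 15489.88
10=10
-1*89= -89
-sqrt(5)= -2.24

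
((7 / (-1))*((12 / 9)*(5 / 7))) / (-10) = 2 / 3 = 0.67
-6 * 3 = -18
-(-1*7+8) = -1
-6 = -6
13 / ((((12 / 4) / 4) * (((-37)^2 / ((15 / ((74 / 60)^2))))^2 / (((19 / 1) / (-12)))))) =-0.00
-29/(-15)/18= 0.11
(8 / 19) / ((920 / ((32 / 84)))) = 8 / 45885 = 0.00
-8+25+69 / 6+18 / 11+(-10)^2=2863 / 22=130.14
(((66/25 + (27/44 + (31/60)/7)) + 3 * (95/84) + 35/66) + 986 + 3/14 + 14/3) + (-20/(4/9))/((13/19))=93329469/100100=932.36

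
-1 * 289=-289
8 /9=0.89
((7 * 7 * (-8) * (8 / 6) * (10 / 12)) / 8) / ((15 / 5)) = -490 / 27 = -18.15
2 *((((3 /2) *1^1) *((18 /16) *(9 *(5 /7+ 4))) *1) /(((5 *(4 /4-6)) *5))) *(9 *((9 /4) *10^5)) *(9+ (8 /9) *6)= -33250210.71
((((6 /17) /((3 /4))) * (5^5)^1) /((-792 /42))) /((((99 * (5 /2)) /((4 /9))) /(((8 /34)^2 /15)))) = -224000 /433370817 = -0.00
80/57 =1.40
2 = 2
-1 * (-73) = 73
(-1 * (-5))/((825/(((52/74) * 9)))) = 78/2035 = 0.04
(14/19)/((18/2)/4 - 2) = 56/19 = 2.95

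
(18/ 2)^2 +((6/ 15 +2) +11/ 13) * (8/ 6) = 16639/ 195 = 85.33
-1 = -1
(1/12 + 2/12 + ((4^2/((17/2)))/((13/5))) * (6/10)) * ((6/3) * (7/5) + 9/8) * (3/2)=56991/14144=4.03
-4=-4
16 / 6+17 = 19.67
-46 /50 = -23 /25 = -0.92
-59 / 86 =-0.69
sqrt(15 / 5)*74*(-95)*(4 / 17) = -28120*sqrt(3) / 17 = -2865.02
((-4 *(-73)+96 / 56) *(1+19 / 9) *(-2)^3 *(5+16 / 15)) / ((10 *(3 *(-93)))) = 2993536 / 188325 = 15.90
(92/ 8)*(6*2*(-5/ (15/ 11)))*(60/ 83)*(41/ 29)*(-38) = 47300880/ 2407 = 19651.38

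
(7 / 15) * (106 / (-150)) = -371 / 1125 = -0.33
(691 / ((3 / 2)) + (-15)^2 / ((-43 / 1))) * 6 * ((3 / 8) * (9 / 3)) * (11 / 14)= 2415.43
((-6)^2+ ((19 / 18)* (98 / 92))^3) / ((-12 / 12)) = -21242842363 / 567663552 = -37.42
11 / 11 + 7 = 8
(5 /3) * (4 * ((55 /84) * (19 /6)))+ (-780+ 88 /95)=-27480161 /35910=-765.25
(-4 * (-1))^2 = 16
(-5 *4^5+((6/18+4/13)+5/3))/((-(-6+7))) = 66530/13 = 5117.69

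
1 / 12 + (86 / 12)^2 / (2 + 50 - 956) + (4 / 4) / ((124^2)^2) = 6375990001 / 240440539392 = 0.03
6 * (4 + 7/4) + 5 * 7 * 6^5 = 544389/2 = 272194.50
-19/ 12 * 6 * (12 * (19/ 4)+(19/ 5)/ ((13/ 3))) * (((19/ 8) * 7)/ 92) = -4753287/ 47840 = -99.36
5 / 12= 0.42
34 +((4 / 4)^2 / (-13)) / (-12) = 5305 / 156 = 34.01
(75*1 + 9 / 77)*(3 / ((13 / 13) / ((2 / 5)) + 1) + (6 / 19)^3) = 66.75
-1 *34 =-34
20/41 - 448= -18348/41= -447.51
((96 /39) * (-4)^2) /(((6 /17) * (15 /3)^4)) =4352 /24375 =0.18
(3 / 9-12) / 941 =-35 / 2823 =-0.01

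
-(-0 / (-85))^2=0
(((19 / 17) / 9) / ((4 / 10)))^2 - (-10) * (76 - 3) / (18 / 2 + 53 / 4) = 274220345 / 8333604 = 32.91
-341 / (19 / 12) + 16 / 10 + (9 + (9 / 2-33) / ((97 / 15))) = -3855107 / 18430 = -209.18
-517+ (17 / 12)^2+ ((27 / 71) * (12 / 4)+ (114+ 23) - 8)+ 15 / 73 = -287081857 / 746352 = -384.65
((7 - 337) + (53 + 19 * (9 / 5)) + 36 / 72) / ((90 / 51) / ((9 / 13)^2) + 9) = -1112157 / 58210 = -19.11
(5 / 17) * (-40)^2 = 8000 / 17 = 470.59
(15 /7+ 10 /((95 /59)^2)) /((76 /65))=985517 /192052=5.13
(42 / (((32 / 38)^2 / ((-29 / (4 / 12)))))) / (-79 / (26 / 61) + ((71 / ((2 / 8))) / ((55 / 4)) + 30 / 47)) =31.41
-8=-8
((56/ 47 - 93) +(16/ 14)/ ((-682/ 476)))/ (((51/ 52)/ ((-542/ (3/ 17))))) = 4647851624/ 16027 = 290001.35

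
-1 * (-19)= 19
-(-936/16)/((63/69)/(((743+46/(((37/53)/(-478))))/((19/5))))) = -5103360405/9842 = -518528.80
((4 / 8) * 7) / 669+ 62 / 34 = 41597 / 22746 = 1.83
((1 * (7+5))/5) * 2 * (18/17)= 432/85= 5.08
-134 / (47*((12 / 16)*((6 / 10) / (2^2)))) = -10720 / 423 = -25.34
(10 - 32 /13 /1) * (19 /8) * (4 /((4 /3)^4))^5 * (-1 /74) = -0.79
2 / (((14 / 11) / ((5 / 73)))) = 55 / 511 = 0.11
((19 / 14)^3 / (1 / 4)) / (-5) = -6859 / 3430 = -2.00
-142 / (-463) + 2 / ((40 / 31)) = 17193 / 9260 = 1.86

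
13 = 13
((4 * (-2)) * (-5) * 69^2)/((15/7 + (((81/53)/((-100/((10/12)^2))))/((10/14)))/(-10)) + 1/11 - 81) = -621748512000/257151149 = -2417.83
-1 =-1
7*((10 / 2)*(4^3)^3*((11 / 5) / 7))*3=8650752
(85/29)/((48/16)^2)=85/261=0.33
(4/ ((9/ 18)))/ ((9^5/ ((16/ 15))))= 128/ 885735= 0.00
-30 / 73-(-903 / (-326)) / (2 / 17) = -1140183 / 47596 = -23.96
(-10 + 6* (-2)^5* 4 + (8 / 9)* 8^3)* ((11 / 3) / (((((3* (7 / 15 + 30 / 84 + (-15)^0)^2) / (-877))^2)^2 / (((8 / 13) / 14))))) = -18687628618518339124629600000000 / 6019127516671270609933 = -3104707213.26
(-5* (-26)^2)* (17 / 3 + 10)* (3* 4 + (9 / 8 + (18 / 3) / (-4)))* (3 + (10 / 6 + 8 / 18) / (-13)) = -15721030 / 9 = -1746781.11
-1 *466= -466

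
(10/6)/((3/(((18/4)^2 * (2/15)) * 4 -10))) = 4/9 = 0.44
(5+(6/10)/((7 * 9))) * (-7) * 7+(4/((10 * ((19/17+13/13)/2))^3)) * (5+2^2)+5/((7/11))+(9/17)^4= -22494354088489/94712814000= -237.50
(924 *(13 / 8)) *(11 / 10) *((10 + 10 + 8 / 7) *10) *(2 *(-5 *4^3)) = -223491840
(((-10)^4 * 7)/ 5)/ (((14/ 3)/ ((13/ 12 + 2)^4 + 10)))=260190125/ 864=301145.98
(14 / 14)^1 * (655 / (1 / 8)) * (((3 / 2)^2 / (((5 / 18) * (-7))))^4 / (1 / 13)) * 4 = 146617131726 / 300125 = 488520.22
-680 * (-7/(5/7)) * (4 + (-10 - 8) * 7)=-813008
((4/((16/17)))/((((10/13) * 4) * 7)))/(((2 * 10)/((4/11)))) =221/61600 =0.00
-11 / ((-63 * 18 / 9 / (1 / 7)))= 11 / 882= 0.01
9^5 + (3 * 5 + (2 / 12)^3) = 12757825 / 216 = 59064.00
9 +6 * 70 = 429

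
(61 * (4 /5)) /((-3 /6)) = -488 /5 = -97.60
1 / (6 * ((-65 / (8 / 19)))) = -4 / 3705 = -0.00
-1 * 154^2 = -23716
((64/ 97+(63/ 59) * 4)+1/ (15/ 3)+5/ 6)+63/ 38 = 12432241/ 1631055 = 7.62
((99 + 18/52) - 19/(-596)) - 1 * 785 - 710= -10813279/7748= -1395.62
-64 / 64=-1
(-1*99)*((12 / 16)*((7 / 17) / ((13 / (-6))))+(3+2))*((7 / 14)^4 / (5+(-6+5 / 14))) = 165319 / 3536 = 46.75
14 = 14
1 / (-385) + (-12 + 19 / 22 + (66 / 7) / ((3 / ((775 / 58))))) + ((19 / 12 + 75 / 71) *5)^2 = 237413518187 / 1157816880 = 205.05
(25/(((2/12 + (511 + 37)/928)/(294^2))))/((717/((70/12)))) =2924418000/125953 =23218.33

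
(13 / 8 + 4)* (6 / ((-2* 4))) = -135 / 32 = -4.22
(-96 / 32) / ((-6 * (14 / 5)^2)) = 25 / 392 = 0.06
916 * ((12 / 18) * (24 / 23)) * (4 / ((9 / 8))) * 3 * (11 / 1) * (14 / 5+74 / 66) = 303437824 / 1035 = 293176.64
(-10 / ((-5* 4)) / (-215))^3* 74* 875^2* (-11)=2492875 / 318028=7.84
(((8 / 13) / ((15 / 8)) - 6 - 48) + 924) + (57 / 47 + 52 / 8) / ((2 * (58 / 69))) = 64148839 / 73320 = 874.92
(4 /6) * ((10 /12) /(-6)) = -5 /54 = -0.09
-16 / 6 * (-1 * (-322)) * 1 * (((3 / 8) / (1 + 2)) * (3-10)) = 2254 / 3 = 751.33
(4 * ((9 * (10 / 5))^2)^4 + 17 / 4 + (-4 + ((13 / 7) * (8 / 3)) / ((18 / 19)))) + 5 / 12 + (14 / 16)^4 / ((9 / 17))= 34124145446007877 / 774144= 44079842311.00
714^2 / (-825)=-169932 / 275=-617.93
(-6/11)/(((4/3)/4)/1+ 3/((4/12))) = -9/154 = -0.06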